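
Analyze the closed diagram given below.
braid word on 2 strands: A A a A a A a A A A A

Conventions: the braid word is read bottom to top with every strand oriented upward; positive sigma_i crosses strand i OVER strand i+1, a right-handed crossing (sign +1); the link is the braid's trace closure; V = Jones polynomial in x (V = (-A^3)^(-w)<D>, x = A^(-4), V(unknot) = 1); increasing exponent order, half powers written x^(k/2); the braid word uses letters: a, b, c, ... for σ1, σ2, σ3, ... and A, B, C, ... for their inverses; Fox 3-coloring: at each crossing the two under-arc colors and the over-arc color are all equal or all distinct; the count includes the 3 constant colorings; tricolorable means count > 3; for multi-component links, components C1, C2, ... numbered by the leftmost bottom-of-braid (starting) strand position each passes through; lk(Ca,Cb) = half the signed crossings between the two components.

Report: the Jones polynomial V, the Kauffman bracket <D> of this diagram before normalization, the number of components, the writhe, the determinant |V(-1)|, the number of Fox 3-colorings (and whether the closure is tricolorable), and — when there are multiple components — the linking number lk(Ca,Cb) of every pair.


V = -x^-7 + x^-6 - x^-5 + x^-4 + x^-2
<D> = -A^-7 - A + A^5 - A^9 + A^13 (w = -5)
1 component over 11 crossings, w = -5
3 Fox colorings among 3^11, |V(-1)| = 5: not tricolorable
why: free reduction leaves σ1⁻¹ σ1⁻¹ σ1⁻¹ σ1⁻¹ σ1⁻¹ of the original 11 letters


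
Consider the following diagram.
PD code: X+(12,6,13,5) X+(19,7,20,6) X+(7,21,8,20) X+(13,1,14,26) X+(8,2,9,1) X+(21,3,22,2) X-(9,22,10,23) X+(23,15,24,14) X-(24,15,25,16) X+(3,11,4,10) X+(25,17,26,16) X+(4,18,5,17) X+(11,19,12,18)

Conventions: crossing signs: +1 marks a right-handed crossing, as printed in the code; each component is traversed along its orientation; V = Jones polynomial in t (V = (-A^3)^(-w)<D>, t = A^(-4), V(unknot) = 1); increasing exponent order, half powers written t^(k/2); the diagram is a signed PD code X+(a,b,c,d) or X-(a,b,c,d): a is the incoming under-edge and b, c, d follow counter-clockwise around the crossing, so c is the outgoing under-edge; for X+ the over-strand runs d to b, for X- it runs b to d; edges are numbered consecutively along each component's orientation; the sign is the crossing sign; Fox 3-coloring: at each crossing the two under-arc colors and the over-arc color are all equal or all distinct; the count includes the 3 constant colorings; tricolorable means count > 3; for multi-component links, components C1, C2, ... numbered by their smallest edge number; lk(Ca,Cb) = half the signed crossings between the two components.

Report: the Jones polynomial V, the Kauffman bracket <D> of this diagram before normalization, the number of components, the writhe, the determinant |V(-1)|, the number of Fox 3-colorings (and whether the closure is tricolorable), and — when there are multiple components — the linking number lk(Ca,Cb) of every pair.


Jones polynomial: V(t) = t^3 + t^5 - t^8
<D> = A^-5 - A^7 - A^15; writhe +9
components 1, writhe +9 (13 crossings)
3-colorings: 9 of 3^13, det 3 — tricolorable
note: V spans 5 powers of t: at least 5 crossings in any diagram


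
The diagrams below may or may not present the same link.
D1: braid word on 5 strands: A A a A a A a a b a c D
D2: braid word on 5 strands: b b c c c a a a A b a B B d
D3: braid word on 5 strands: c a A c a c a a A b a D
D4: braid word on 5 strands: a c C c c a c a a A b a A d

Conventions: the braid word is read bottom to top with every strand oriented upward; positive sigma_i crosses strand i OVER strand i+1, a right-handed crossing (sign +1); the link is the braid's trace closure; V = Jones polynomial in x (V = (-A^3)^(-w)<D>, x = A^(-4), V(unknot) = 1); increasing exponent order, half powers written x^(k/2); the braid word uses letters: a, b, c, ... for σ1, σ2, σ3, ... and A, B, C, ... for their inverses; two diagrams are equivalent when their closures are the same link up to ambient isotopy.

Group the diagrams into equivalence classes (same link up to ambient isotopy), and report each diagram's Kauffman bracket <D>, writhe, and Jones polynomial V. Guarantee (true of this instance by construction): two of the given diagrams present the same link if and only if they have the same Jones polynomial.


grouping into links: {D1} | {D2, D3, D4}
V(D1) = 1  (w +2, c 12, <D> = A^6)
V(D2) = x^2 + 2x^4 - 2x^5 + x^6 - 2x^7 + x^8  (w +8, c 14, <D> = A^-8 - 2A^-4 + 1 - 2A^4 + 2A^8 + A^16)
D3 (bracket A^-14 - 2A^-10 + A^-6 - 2A^-2 + 2A^2 + A^10; 12 crossings at w = +6): V = x^2 + 2x^4 - 2x^5 + x^6 - 2x^7 + x^8
V(D4) = x^2 + 2x^4 - 2x^5 + x^6 - 2x^7 + x^8  (w +8, c 14, <D> = A^-8 - 2A^-4 + 1 - 2A^4 + 2A^8 + A^16)
why: V(x) takes 2 values over 4 diagrams, fixing the grouping


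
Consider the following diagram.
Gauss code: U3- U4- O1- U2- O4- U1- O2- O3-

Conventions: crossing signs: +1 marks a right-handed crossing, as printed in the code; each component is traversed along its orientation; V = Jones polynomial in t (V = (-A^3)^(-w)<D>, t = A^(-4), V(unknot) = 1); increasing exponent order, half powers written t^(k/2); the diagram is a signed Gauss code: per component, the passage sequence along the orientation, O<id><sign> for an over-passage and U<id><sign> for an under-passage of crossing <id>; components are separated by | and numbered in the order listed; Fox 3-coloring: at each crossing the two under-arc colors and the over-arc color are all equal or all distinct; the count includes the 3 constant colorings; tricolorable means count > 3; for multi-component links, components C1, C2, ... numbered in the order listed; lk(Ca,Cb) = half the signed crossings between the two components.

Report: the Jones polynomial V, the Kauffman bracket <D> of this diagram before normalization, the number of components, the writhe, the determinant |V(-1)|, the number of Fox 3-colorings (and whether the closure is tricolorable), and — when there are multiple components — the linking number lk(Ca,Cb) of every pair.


V(t) = -t^-4 + t^-3 + t^-1
bracket: A^-8 + 1 - A^4, w = -4
1 component, writhe -4, over 4 crossings
det 3, colorings 9 of 3^4 — tricolorable
observation: w = -4 (over 4 crossings) is diagram-only; (-A^3)^(4) removes it from V


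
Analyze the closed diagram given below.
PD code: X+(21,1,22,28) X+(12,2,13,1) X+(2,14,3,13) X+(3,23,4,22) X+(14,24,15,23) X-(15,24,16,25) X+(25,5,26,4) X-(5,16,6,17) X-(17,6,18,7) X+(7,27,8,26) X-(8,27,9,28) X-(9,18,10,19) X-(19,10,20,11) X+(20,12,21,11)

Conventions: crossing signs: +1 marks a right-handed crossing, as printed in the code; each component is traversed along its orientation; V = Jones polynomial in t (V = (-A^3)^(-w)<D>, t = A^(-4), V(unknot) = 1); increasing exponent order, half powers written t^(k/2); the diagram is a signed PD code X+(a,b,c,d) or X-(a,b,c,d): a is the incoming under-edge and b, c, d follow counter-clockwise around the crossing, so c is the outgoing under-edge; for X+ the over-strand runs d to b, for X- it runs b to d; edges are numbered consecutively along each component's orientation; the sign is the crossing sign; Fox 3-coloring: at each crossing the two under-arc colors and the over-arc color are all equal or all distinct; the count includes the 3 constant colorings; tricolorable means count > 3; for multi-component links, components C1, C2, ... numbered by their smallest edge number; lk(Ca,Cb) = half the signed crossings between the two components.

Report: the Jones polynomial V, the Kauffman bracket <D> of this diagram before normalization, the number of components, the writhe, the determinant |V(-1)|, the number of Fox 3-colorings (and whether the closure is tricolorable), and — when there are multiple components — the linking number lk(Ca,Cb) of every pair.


Jones polynomial: V(t) = -t^-1 + 2 - t + 2t^2 - t^3 + t^4 - t^5
<D> = -A^-14 + A^-10 - A^-6 + 2A^-2 - A^2 + 2A^6 - A^10; writhe +2
components 1, writhe +2 (14 crossings)
3-colorings: 9 of 3^14, det 9 — tricolorable
note: V spans 6 powers of t: at least 6 crossings in any diagram


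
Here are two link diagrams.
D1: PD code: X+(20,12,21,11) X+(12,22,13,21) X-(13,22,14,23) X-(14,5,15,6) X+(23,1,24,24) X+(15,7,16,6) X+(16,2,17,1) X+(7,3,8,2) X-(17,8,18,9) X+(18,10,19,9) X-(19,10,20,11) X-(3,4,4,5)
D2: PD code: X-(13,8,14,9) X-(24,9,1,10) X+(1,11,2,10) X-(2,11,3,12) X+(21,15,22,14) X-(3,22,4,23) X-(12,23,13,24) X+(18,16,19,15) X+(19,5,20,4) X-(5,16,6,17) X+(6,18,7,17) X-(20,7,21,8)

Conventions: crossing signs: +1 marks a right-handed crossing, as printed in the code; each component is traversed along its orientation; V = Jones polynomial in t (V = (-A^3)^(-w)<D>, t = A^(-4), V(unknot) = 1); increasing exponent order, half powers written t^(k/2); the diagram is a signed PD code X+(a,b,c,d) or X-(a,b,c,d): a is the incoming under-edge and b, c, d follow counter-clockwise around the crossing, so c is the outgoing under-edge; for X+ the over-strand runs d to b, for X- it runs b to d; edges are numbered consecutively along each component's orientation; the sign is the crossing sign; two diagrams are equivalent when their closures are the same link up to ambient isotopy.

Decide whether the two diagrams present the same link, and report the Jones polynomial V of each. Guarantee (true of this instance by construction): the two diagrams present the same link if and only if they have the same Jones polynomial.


same link: no
V(D1) = 1  [12 crossings, <D> = A^6, w = +2]
V(D2) = -t^-4 + t^-3 + t^-1  (w -2, c 12, <D> = A^-2 + A^6 - A^10)
note: comparing 2 Jones polynomials yields 2 groups


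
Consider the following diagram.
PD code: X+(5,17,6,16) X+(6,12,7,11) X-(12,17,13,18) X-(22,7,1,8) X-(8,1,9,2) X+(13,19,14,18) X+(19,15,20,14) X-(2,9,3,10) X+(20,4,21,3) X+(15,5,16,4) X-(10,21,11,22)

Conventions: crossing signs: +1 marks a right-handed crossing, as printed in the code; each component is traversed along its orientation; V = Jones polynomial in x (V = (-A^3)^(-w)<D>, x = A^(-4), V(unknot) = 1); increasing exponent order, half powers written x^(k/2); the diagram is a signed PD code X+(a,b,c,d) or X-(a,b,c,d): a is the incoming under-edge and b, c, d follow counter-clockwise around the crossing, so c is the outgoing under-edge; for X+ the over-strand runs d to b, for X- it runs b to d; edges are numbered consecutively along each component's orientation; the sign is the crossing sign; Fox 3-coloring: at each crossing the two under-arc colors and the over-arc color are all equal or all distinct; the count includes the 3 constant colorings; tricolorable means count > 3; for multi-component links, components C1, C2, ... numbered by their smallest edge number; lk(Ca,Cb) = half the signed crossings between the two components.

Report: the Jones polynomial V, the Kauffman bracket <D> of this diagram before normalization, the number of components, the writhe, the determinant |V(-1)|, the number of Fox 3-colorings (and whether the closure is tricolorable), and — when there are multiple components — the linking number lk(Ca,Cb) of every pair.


Jones polynomial: V(x) = x^-4 - 2x^-3 + 3x^-2 - 4x^-1 + 5 - 4x + 3x^2 - 2x^3 + x^4
<D> = -A^-13 + 2A^-9 - 3A^-5 + 4A^-1 - 5A^3 + 4A^7 - 3A^11 + 2A^15 - A^19; writhe +1
components 1, writhe +1 (11 crossings)
3-colorings: 3 of 3^11, det 25 — not tricolorable
note: the span of V is 8, forcing >= 8 crossings in any diagram


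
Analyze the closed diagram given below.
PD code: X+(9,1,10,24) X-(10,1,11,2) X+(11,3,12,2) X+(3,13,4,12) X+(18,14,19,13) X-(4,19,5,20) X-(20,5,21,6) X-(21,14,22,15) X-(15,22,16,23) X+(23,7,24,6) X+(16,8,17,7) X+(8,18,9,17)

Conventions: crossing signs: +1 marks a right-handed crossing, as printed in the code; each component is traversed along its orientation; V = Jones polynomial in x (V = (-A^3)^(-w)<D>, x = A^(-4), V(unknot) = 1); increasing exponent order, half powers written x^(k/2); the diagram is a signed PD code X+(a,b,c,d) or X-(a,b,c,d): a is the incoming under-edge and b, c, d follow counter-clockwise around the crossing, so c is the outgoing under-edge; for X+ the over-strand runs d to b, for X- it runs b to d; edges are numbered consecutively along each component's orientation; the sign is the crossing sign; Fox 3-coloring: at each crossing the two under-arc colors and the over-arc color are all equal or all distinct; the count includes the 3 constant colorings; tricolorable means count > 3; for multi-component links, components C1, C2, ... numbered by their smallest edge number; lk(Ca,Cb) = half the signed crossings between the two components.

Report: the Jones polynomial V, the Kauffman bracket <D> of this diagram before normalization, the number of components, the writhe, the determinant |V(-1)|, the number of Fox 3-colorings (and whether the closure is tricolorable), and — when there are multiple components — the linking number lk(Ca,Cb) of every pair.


V = -x^-1 + 2 - x + 2x^2 - x^3 + x^4 - x^5
<D> = -A^-14 + A^-10 - A^-6 + 2A^-2 - A^2 + 2A^6 - A^10 (w = +2)
1 component over 12 crossings, w = +2
9 Fox colorings among 3^12, |V(-1)| = 9: tricolorable
why: w = +2 shifts under R1 moves; the (-A^3)^(-2) factor cancels that in V


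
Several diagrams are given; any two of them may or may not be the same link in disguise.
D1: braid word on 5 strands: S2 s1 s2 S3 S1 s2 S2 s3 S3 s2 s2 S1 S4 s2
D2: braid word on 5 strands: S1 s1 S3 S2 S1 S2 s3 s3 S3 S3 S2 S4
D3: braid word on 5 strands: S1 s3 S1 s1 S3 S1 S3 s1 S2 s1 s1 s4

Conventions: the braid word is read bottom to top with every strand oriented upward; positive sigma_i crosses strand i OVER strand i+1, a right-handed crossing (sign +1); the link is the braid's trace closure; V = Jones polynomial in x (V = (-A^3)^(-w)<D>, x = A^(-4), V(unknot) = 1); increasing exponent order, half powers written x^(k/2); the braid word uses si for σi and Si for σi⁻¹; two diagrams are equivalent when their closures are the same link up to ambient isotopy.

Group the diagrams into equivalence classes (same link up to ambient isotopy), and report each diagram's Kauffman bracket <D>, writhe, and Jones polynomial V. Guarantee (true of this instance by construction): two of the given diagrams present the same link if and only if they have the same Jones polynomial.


classes: {D1} | {D2} | {D3}
V(D1) = x + x^3 - x^4  [14 crossings, <D> = -A^-16 + A^-12 + A^-4, w = 0]
V(D2) = -x^-4 + x^-3 + x^-1  [12 crossings, <D> = A^-14 + A^-6 - A^-2, w = -6]
V(D3) = 1  [12 crossings, <D> = 1, w = 0]
note: V(x) takes 3 values over 3 diagrams, fixing the grouping


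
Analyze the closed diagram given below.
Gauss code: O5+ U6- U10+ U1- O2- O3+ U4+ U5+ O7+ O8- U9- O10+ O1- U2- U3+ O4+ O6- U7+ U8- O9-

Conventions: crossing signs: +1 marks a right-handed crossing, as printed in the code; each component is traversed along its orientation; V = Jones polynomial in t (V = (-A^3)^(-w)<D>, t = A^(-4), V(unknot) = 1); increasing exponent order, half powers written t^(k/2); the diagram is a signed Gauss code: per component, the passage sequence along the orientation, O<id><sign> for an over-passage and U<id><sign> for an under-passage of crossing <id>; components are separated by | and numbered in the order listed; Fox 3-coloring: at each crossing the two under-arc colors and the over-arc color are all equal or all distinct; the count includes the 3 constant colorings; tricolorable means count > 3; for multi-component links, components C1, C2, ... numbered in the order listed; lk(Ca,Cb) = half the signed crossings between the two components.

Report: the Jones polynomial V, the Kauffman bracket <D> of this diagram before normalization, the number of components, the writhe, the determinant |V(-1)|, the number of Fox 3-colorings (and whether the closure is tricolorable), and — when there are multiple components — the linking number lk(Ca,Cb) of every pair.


Jones polynomial: V(t) = 1
<D> = 1; writhe 0
components 1, writhe 0 (10 crossings)
3-colorings: 3 of 3^10, det 1 — not tricolorable
note: w = 0 shifts under R1 moves; the (-A^3)^(0) factor cancels that in V


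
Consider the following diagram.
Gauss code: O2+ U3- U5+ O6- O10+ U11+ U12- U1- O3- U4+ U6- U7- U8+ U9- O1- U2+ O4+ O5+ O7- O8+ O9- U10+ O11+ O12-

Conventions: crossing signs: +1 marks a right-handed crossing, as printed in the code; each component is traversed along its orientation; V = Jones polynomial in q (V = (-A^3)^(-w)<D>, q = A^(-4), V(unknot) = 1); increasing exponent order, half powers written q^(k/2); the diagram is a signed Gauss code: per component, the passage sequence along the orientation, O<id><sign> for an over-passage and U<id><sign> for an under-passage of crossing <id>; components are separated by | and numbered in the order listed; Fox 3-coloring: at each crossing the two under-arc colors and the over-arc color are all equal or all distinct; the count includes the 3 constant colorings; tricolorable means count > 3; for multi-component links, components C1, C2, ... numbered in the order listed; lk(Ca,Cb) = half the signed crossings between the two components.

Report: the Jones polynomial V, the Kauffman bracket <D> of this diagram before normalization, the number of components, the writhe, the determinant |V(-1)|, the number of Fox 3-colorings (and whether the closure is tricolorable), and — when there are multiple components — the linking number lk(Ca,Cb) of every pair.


V(q) = -q^-3 + 2q^-2 - 2q^-1 + 3 - 2q + 2q^2 - q^3
bracket: -A^-12 + 2A^-8 - 2A^-4 + 3 - 2A^4 + 2A^8 - A^12, w = 0
1 component, writhe 0, over 12 crossings
det 13, colorings 3 of 3^12 — not tricolorable
observation: det 13 = |V(-1)|; not divisible by 3, so not tricolorable


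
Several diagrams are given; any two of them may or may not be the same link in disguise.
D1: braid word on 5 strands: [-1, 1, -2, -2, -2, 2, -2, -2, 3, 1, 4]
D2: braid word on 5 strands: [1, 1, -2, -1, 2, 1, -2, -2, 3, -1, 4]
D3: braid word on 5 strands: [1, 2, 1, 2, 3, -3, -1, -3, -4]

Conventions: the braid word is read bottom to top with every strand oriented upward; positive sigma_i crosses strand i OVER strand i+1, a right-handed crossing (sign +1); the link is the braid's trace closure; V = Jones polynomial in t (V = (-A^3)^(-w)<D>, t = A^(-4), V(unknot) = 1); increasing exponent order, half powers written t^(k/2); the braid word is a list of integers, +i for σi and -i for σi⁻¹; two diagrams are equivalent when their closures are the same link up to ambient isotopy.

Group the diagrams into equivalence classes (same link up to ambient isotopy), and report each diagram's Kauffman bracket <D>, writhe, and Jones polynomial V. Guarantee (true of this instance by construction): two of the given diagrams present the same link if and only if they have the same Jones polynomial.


grouping into links: {D1} | {D2} | {D3}
V(D1) = -t^(-11/2) + t^(-9/2) - t^(-7/2) - t^(-3/2)  (w -1, c 11, <D> = A^3 + A^11 - A^15 + A^19)
V(D2) = t^(-7/2) - t^(-5/2) + t^(-3/2) - 2t^(-1/2) - t^(3/2)  [11 crossings, <D> = A^-3 + 2A^5 - A^9 + A^13 - A^17, w = +1]
V(D3) = -t^(1/2) - t^(5/2)  [9 crossings, <D> = A^-7 + A, w = +1]
why: comparing 3 Jones polynomials yields 3 groups


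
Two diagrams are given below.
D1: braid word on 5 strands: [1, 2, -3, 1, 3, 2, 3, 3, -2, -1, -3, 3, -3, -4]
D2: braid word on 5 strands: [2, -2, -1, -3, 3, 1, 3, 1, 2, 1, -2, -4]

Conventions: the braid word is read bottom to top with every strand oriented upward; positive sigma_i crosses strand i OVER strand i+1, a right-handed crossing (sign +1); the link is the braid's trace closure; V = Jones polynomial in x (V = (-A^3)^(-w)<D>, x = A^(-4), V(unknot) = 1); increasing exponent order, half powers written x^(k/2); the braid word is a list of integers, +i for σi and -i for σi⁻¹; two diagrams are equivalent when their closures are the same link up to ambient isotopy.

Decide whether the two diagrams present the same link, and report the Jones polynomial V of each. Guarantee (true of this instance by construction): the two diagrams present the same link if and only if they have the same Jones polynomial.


same link: no
V(D1) = x + x^3 - x^4  [14 crossings, <D> = -A^-10 + A^-6 + A^2, w = +2]
D2 (bracket A^6; 12 crossings at w = +2): V = 1
note: 2 classes among 2 diagrams; unequal V(x) rules out equality


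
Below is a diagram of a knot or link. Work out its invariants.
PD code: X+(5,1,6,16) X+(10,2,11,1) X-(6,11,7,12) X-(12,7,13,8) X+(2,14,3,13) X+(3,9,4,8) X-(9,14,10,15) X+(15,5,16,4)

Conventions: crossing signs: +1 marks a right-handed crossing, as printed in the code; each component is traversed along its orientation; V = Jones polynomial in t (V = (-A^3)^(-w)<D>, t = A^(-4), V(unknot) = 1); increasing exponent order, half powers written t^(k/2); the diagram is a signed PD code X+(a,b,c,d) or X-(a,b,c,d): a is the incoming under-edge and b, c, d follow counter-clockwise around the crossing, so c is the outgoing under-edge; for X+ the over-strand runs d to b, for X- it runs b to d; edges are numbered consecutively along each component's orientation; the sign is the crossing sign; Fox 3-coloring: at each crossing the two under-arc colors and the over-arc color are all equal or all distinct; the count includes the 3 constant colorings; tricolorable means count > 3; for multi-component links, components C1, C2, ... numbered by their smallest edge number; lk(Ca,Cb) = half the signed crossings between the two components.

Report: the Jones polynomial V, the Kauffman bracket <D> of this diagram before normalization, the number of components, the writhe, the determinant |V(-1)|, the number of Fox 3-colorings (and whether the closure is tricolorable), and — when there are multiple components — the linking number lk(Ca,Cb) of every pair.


Jones polynomial: V(t) = -t^-1 + 2 - t + 2t^2 - t^3 + t^4 - t^5
<D> = -A^-14 + A^-10 - A^-6 + 2A^-2 - A^2 + 2A^6 - A^10; writhe +2
components 1, writhe +2 (8 crossings)
3-colorings: 9 of 3^8, det 9 — tricolorable
note: V spans 6 powers of t: at least 6 crossings in any diagram


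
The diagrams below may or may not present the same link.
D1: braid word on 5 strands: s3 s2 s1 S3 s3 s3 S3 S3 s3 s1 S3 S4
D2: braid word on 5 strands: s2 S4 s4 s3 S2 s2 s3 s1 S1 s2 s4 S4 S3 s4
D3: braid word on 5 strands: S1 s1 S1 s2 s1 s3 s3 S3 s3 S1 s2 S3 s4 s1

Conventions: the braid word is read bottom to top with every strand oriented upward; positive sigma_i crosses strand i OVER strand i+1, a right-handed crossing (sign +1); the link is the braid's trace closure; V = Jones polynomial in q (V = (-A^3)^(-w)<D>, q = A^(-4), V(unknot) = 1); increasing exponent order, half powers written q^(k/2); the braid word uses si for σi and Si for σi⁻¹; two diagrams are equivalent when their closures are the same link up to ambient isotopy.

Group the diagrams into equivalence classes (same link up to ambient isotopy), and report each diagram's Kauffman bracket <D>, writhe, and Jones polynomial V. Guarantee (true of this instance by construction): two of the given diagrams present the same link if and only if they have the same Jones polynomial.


equivalence classes: {D1} | {D2, D3}
D1 (bracket A^-6 + A^-2 + A^2 + A^6; 12 crossings at w = +2): V = 1 + q + q^2 + q^3
V(D2) = 1 + q^3 + q^4 + q^5  (w +4, c 14, <D> = A^-8 + A^-4 + 1 + A^12)
D3 (bracket A^-8 + A^-4 + 1 + A^12; 14 crossings at w = +4): V = 1 + q^3 + q^4 + q^5
key observation: comparing 3 Jones polynomials yields 2 groups


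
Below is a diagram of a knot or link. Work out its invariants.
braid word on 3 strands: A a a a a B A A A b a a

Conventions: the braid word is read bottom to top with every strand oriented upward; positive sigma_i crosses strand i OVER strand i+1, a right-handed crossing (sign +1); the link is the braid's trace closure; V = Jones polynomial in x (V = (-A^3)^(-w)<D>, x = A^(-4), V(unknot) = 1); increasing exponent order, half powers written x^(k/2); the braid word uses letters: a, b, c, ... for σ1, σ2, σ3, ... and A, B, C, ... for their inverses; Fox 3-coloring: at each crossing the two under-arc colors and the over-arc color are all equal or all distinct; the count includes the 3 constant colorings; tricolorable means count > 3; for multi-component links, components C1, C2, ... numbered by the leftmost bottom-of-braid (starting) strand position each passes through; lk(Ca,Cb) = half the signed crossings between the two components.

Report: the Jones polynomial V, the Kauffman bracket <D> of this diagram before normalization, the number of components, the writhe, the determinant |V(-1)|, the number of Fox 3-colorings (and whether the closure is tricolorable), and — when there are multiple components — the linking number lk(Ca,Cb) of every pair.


V(x) = -x^-2 + x^-1 - 1 + 3x - 2x^2 + 3x^3 - 2x^4 + x^5 - x^6
bracket: -A^-18 + A^-14 - 2A^-10 + 3A^-6 - 2A^-2 + 3A^2 - A^6 + A^10 - A^14, w = +2
1 component, writhe +2, over 12 crossings
det 15, colorings 9 of 3^12 — tricolorable
observation: free reduction leaves σ1 σ1 σ1 σ2⁻¹ σ1⁻¹ σ1⁻¹ σ1⁻¹ σ2 σ1 σ1 of the original 12 letters


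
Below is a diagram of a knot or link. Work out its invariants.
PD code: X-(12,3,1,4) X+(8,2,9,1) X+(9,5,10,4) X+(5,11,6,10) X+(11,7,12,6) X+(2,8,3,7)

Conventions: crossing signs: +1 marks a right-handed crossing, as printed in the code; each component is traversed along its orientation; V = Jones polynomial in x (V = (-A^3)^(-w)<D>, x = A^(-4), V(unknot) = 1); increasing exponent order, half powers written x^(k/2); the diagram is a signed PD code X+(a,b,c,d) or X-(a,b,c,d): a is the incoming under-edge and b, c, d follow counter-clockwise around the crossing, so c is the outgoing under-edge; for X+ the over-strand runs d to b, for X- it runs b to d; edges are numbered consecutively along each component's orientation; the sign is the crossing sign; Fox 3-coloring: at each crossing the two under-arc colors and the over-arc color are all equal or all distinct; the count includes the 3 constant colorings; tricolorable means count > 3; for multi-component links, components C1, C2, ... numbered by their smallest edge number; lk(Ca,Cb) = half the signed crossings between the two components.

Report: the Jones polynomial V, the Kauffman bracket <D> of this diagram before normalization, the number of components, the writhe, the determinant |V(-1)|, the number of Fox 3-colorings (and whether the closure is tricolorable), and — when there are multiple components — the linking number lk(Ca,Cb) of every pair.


Jones polynomial: V(x) = x - x^2 + 2x^3 - x^4 + x^5 - x^6
<D> = -A^-12 + A^-8 - A^-4 + 2 - A^4 + A^8; writhe +4
components 1, writhe +4 (6 crossings)
3-colorings: 3 of 3^6, det 7 — not tricolorable
note: w = +4 (over 6 crossings) is diagram-only; (-A^3)^(-4) removes it from V


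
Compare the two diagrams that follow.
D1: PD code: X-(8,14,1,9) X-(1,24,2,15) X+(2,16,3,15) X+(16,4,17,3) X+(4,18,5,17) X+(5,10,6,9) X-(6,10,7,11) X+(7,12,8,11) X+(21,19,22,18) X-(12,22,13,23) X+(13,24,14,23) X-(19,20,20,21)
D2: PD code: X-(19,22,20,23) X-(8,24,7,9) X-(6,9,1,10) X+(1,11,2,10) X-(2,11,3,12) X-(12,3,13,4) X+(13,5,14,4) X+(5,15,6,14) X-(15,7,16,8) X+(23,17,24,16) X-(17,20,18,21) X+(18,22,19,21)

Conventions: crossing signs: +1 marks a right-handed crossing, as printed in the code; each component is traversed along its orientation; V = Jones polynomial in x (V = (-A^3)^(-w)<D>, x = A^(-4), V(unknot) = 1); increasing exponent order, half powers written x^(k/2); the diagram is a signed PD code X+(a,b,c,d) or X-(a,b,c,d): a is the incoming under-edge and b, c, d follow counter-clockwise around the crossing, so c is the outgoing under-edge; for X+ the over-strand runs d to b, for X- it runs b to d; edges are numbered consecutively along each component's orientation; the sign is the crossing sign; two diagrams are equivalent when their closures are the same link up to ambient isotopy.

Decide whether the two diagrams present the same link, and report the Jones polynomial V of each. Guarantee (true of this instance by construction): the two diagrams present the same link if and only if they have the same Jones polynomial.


equivalent: no
D1 (bracket A^-6 + A^-2 + A^2 + A^6; 12 crossings at w = +2): V = 1 + x + x^2 + x^3
V(D2) = x^-3 + x^-2 + x^-1 + 1  [12 crossings, <D> = A^-6 + A^-2 + A^2 + A^6, w = -2]
observation: comparing 2 Jones polynomials yields 2 groups


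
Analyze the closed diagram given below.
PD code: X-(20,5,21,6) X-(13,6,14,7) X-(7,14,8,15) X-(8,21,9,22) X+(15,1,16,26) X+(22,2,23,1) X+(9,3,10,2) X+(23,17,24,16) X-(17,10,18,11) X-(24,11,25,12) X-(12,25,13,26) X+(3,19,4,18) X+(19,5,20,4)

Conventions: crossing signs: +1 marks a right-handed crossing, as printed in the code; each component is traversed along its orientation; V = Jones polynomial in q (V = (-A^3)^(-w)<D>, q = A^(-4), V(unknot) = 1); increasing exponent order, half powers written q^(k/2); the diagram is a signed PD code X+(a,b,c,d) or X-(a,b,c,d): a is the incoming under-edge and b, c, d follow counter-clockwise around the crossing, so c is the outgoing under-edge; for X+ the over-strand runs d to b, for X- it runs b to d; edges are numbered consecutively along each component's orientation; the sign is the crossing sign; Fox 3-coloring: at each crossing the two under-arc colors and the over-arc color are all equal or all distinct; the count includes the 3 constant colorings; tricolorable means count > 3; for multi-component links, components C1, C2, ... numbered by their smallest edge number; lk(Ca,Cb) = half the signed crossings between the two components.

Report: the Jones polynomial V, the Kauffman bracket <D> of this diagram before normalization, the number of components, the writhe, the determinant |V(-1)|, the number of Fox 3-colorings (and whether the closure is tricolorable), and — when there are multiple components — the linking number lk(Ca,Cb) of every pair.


V = -q^-5 + q^-4 - q^-3 + 2q^-2 - q^-1 + 2 - q
<D> = A^-7 - 2A^-3 + A - 2A^5 + A^9 - A^13 + A^17 (w = -1)
1 component over 13 crossings, w = -1
9 Fox colorings among 3^13, |V(-1)| = 9: tricolorable
why: the span of V is 6, forcing >= 6 crossings in any diagram


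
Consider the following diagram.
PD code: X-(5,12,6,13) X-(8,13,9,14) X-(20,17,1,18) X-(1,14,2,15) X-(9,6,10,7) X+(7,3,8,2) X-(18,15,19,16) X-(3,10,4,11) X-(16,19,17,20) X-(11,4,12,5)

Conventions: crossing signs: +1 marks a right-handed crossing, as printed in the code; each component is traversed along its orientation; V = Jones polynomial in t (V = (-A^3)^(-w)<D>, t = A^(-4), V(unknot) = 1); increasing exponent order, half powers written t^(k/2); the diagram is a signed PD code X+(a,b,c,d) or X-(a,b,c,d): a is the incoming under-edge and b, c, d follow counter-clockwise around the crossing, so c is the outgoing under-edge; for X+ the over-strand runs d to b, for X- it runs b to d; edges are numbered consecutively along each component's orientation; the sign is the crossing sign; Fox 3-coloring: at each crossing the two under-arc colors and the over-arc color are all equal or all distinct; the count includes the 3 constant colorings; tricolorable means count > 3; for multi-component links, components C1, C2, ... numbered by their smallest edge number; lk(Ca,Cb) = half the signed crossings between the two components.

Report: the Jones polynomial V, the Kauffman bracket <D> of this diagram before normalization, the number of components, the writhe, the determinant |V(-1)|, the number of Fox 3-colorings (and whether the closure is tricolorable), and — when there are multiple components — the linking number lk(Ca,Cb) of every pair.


V(t) = t^-8 - 2t^-7 + t^-6 - 2t^-5 + 2t^-4 + t^-2
bracket: A^-16 + 2A^-8 - 2A^-4 + 1 - 2A^4 + A^8, w = -8
1 component, writhe -8, over 10 crossings
det 9, colorings 27 of 3^10 — tricolorable
observation: V spans 6 powers of t: at least 6 crossings in any diagram


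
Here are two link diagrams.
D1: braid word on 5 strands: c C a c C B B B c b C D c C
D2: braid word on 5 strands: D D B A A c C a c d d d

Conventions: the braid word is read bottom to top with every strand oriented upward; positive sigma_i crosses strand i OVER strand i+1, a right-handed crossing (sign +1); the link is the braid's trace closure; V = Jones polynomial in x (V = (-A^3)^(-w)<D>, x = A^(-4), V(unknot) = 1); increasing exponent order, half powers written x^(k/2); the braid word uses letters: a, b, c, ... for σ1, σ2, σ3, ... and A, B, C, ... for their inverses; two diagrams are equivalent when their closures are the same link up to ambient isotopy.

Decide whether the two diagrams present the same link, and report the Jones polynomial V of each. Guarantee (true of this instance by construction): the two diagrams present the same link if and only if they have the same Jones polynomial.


same link: no
V(D1) = -x^-4 + x^-3 + x^-1  [14 crossings, <D> = A^-2 + A^6 - A^10, w = -2]
V(D2) = 1  (w 0, c 12, <D> = 1)
note: V(x) takes 2 values over 2 diagrams, fixing the grouping


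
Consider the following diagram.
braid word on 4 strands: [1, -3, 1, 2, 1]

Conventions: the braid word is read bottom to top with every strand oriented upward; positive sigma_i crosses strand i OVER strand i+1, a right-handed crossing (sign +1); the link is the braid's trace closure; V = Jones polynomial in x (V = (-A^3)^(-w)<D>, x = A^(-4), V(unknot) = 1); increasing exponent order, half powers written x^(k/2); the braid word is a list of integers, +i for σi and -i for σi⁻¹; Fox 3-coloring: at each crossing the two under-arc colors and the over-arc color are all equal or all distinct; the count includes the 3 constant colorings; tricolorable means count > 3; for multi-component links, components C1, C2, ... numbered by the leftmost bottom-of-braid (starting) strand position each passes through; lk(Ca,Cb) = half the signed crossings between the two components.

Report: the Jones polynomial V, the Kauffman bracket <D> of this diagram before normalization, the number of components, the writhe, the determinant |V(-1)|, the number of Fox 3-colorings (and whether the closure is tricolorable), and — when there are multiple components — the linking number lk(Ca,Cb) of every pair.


Jones polynomial: V(x) = x + x^3 - x^4
<D> = A^-7 - A^-3 - A^5; writhe +3
components 1, writhe +3 (5 crossings)
3-colorings: 9 of 3^5, det 3 — tricolorable
note: det 3 = |V(-1)|; divisible by 3, so tricolorable


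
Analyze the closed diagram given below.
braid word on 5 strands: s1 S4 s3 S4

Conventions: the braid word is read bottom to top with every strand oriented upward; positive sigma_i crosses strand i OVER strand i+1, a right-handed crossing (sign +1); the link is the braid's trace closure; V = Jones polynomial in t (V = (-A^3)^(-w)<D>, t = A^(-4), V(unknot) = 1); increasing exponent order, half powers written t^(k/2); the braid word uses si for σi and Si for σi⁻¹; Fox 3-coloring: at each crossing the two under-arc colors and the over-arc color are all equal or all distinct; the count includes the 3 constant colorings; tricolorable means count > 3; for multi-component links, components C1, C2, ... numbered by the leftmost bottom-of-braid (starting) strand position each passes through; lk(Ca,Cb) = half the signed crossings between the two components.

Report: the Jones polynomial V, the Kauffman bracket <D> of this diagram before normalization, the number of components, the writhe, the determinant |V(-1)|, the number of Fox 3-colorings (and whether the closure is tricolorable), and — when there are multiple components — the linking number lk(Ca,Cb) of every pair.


V = t^-3 + t^-2 + t^-1 + 1
<D> = 1 + A^4 + A^8 + A^12 (w = 0)
3 components over 4 crossings, w = 0
lk(C1,C2): 0
lk(C1,C3) = 0
linking number lk(C2,C3) = -1
9 Fox colorings among 3^4, |V(-1)| = 0: tricolorable
why: the 3 component pairs carry total linking -1


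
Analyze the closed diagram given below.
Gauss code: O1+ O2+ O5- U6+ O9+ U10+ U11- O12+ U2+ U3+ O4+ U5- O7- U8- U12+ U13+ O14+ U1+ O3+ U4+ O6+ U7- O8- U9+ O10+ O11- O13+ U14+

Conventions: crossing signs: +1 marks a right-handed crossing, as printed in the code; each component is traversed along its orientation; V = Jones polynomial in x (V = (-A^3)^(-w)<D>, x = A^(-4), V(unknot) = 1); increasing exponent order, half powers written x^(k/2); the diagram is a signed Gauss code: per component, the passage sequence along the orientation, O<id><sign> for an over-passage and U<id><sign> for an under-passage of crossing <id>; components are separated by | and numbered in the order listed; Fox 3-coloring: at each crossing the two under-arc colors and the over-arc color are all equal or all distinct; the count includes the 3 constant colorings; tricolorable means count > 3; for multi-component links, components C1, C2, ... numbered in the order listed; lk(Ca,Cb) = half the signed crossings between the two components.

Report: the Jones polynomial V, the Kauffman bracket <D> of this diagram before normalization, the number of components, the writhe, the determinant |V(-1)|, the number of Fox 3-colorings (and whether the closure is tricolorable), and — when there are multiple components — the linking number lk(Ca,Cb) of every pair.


V(x) = x^2 + 2x^4 - 2x^5 + x^6 - 2x^7 + x^8
bracket: A^-14 - 2A^-10 + A^-6 - 2A^-2 + 2A^2 + A^10, w = +6
1 component, writhe +6, over 14 crossings
det 9, colorings 27 of 3^14 — tricolorable
observation: w = +6 (over 14 crossings) is diagram-only; (-A^3)^(-6) removes it from V


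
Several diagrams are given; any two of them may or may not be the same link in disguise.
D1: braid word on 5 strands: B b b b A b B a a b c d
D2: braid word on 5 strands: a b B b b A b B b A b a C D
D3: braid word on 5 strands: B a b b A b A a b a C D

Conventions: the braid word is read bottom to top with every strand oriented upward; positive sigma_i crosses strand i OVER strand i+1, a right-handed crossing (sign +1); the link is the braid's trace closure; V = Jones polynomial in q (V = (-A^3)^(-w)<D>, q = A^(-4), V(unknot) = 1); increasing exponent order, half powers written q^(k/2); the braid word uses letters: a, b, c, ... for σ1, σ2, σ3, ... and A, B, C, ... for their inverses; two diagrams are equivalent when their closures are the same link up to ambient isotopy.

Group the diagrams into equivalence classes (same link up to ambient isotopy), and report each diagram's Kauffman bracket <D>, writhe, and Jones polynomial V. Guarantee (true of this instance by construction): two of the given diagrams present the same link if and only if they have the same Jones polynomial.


equivalence classes: {D1} | {D2, D3}
D1 (bracket -A^2 + A^6 + A^14; 12 crossings at w = +6): V = q + q^3 - q^4
V(D2) = 2q - 2q^2 + 3q^3 - 3q^4 + 2q^5 - 2q^6 + q^7  [14 crossings, <D> = A^-22 - 2A^-18 + 2A^-14 - 3A^-10 + 3A^-6 - 2A^-2 + 2A^2, w = +2]
V(D3) = 2q - 2q^2 + 3q^3 - 3q^4 + 2q^5 - 2q^6 + q^7  [12 crossings, <D> = A^-22 - 2A^-18 + 2A^-14 - 3A^-10 + 3A^-6 - 2A^-2 + 2A^2, w = +2]
key observation: comparing 3 Jones polynomials yields 2 groups


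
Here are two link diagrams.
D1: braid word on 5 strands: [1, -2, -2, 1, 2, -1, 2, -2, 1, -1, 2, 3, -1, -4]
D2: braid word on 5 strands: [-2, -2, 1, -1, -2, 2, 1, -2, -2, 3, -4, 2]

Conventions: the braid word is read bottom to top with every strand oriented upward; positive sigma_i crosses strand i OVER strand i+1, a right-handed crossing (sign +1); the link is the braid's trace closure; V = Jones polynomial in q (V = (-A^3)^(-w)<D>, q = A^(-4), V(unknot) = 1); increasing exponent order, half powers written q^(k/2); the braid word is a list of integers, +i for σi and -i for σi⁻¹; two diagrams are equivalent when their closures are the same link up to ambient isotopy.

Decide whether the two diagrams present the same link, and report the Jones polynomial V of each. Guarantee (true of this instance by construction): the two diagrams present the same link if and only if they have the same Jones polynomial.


equivalent: no
V(D1) = 1  (w 0, c 14, <D> = 1)
D2 (bracket A^-2 + A^6 - A^10; 12 crossings at w = -2): V = -q^-4 + q^-3 + q^-1
why: 2 values of V(q) split the 2 diagrams


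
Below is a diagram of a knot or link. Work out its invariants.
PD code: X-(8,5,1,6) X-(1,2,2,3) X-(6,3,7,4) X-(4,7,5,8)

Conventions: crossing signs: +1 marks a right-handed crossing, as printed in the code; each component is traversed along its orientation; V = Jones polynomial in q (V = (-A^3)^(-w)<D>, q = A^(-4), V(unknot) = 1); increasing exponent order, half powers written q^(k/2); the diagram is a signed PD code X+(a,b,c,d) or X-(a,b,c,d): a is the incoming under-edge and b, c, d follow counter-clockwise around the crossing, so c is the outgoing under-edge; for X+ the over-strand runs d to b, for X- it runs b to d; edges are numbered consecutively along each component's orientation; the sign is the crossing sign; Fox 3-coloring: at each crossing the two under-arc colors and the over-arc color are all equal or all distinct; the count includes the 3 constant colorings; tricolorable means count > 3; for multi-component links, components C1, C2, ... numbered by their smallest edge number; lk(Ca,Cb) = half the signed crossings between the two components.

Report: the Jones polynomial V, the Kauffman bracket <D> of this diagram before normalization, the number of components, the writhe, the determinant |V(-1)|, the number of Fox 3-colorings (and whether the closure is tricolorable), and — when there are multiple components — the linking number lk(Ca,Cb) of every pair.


Jones polynomial: V(q) = -q^-4 + q^-3 + q^-1
<D> = A^-8 + 1 - A^4; writhe -4
components 1, writhe -4 (4 crossings)
3-colorings: 9 of 3^4, det 3 — tricolorable
note: |V(-1)| = 3: so tricolorable, since 3 divides 3
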